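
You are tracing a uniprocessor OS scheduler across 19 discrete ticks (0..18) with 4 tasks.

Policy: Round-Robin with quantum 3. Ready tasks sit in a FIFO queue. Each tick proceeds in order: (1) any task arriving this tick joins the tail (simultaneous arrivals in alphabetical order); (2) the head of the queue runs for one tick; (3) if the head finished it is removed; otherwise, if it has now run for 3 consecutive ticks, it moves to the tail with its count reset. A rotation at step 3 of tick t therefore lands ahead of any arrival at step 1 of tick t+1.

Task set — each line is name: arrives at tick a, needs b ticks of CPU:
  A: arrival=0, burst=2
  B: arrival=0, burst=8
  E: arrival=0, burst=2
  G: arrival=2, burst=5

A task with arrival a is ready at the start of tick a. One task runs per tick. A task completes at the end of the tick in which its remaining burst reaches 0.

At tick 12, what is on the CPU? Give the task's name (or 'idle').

t=0: queue=[A,B,E] q_used=0 → run A
t=1: queue=[A,B,E] q_used=1 → run A
t=2: queue=[B,E,G] q_used=0 → run B
t=3: queue=[B,E,G] q_used=1 → run B
t=4: queue=[B,E,G] q_used=2 → run B
t=5: queue=[E,G,B] q_used=0 → run E
t=6: queue=[E,G,B] q_used=1 → run E
t=7: queue=[G,B] q_used=0 → run G
t=8: queue=[G,B] q_used=1 → run G
t=9: queue=[G,B] q_used=2 → run G
t=10: queue=[B,G] q_used=0 → run B
t=11: queue=[B,G] q_used=1 → run B
t=12: queue=[B,G] q_used=2 → run B
t=13: queue=[G,B] q_used=0 → run G
t=14: queue=[G,B] q_used=1 → run G
t=15: queue=[B] q_used=0 → run B
t=16: queue=[B] q_used=1 → run B
t=17: (idle)
t=18: (idle)

running at tick 12 = B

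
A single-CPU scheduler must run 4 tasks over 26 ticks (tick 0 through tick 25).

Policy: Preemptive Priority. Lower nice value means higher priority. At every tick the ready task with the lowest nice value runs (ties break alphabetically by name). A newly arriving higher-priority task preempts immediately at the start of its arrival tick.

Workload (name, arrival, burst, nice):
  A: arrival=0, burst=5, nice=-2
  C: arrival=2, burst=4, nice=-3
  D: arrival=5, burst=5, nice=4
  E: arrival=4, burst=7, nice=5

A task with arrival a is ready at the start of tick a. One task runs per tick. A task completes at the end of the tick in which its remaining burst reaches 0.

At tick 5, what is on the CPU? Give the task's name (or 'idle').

t=0: ready={A} → run A
t=1: ready={A} → run A
t=2: ready={A,C} → run C
t=3: ready={A,C} → run C
t=4: ready={A,C,E} → run C
t=5: ready={A,C,D,E} → run C
t=6: ready={A,D,E} → run A
t=7: ready={A,D,E} → run A
t=8: ready={A,D,E} → run A
t=9: ready={D,E} → run D
t=10: ready={D,E} → run D
t=11: ready={D,E} → run D
t=12: ready={D,E} → run D
t=13: ready={D,E} → run D
t=14: ready={E} → run E
t=15: ready={E} → run E
t=16: ready={E} → run E
t=17: ready={E} → run E
t=18: ready={E} → run E
t=19: ready={E} → run E
t=20: ready={E} → run E
t=21: (idle)
t=22: (idle)
t=23: (idle)
t=24: (idle)
t=25: (idle)

running at tick 5 = C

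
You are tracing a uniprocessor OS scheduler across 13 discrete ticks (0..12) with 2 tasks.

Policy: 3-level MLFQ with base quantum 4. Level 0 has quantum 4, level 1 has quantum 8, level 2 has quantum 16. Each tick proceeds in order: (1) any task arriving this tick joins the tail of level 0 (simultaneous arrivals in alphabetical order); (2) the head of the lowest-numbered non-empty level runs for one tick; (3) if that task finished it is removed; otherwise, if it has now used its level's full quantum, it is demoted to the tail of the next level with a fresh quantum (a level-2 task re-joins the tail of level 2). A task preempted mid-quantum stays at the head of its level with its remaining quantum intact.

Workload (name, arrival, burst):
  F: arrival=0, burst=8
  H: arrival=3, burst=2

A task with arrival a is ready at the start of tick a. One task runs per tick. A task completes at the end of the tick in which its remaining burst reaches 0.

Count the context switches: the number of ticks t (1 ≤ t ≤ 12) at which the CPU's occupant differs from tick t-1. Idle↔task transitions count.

context switches = 3

t=0: L0/L1/L2 = F/-/- → run F
t=1: L0/L1/L2 = F/-/- → run F
t=2: L0/L1/L2 = F/-/- → run F
t=3: L0/L1/L2 = FH/-/- → run F
t=4: L0/L1/L2 = H/F/- → run H
t=5: L0/L1/L2 = H/F/- → run H
t=6: L0/L1/L2 = -/F/- → run F
t=7: L0/L1/L2 = -/F/- → run F
t=8: L0/L1/L2 = -/F/- → run F
t=9: L0/L1/L2 = -/F/- → run F
t=10: (idle)
t=11: (idle)
t=12: (idle)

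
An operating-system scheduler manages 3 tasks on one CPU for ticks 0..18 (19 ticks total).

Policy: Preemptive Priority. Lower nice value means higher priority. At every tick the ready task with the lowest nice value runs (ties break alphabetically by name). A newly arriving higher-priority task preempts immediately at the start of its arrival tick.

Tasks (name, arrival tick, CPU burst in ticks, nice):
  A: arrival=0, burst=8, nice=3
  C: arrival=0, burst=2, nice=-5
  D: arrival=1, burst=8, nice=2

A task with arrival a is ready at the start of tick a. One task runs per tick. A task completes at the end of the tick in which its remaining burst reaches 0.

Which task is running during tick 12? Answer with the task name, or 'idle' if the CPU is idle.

running at tick 12 = A

t=0: ready={A,C} → run C
t=1: ready={A,C,D} → run C
t=2: ready={A,D} → run D
t=3: ready={A,D} → run D
t=4: ready={A,D} → run D
t=5: ready={A,D} → run D
t=6: ready={A,D} → run D
t=7: ready={A,D} → run D
t=8: ready={A,D} → run D
t=9: ready={A,D} → run D
t=10: ready={A} → run A
t=11: ready={A} → run A
t=12: ready={A} → run A
t=13: ready={A} → run A
t=14: ready={A} → run A
t=15: ready={A} → run A
t=16: ready={A} → run A
t=17: ready={A} → run A
t=18: (idle)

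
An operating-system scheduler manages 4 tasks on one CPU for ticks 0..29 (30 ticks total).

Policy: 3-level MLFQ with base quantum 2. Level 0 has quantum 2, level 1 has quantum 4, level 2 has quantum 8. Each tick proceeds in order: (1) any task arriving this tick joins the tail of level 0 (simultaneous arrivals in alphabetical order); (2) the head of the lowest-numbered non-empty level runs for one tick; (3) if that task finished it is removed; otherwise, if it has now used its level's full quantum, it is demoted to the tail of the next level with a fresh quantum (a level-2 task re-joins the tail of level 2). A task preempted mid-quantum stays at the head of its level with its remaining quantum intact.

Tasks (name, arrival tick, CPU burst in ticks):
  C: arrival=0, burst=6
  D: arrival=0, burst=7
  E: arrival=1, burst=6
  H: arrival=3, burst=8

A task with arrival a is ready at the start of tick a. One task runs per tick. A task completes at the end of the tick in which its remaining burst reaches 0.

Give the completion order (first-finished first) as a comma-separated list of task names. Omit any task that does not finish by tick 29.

completion order = C, E, D, H

t=0: L0/L1/L2 = CD/-/- → run C
t=1: L0/L1/L2 = CDE/-/- → run C
t=2: L0/L1/L2 = DE/C/- → run D
t=3: L0/L1/L2 = DEH/C/- → run D
t=4: L0/L1/L2 = EH/CD/- → run E
t=5: L0/L1/L2 = EH/CD/- → run E
t=6: L0/L1/L2 = H/CDE/- → run H
t=7: L0/L1/L2 = H/CDE/- → run H
t=8: L0/L1/L2 = -/CDEH/- → run C
t=9: L0/L1/L2 = -/CDEH/- → run C
t=10: L0/L1/L2 = -/CDEH/- → run C
t=11: L0/L1/L2 = -/CDEH/- → run C
t=12: L0/L1/L2 = -/DEH/- → run D
t=13: L0/L1/L2 = -/DEH/- → run D
t=14: L0/L1/L2 = -/DEH/- → run D
t=15: L0/L1/L2 = -/DEH/- → run D
t=16: L0/L1/L2 = -/EH/D → run E
t=17: L0/L1/L2 = -/EH/D → run E
t=18: L0/L1/L2 = -/EH/D → run E
t=19: L0/L1/L2 = -/EH/D → run E
t=20: L0/L1/L2 = -/H/D → run H
t=21: L0/L1/L2 = -/H/D → run H
t=22: L0/L1/L2 = -/H/D → run H
t=23: L0/L1/L2 = -/H/D → run H
t=24: L0/L1/L2 = -/-/DH → run D
t=25: L0/L1/L2 = -/-/H → run H
t=26: L0/L1/L2 = -/-/H → run H
t=27: (idle)
t=28: (idle)
t=29: (idle)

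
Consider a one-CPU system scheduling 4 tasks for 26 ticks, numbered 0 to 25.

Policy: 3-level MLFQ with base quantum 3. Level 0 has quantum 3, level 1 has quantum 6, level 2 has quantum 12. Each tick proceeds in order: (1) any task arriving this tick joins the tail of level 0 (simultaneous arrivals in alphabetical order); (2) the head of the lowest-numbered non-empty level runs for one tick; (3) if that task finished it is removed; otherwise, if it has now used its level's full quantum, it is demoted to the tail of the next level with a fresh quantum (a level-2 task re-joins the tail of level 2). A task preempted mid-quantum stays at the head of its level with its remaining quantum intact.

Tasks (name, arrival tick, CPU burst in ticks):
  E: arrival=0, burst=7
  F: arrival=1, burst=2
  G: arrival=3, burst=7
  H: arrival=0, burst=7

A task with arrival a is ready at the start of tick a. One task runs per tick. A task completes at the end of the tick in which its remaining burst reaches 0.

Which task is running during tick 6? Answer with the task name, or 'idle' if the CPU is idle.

running at tick 6 = F

t=0: L0/L1/L2 = EH/-/- → run E
t=1: L0/L1/L2 = EHF/-/- → run E
t=2: L0/L1/L2 = EHF/-/- → run E
t=3: L0/L1/L2 = HFG/E/- → run H
t=4: L0/L1/L2 = HFG/E/- → run H
t=5: L0/L1/L2 = HFG/E/- → run H
t=6: L0/L1/L2 = FG/EH/- → run F
t=7: L0/L1/L2 = FG/EH/- → run F
t=8: L0/L1/L2 = G/EH/- → run G
t=9: L0/L1/L2 = G/EH/- → run G
t=10: L0/L1/L2 = G/EH/- → run G
t=11: L0/L1/L2 = -/EHG/- → run E
t=12: L0/L1/L2 = -/EHG/- → run E
t=13: L0/L1/L2 = -/EHG/- → run E
t=14: L0/L1/L2 = -/EHG/- → run E
t=15: L0/L1/L2 = -/HG/- → run H
t=16: L0/L1/L2 = -/HG/- → run H
t=17: L0/L1/L2 = -/HG/- → run H
t=18: L0/L1/L2 = -/HG/- → run H
t=19: L0/L1/L2 = -/G/- → run G
t=20: L0/L1/L2 = -/G/- → run G
t=21: L0/L1/L2 = -/G/- → run G
t=22: L0/L1/L2 = -/G/- → run G
t=23: (idle)
t=24: (idle)
t=25: (idle)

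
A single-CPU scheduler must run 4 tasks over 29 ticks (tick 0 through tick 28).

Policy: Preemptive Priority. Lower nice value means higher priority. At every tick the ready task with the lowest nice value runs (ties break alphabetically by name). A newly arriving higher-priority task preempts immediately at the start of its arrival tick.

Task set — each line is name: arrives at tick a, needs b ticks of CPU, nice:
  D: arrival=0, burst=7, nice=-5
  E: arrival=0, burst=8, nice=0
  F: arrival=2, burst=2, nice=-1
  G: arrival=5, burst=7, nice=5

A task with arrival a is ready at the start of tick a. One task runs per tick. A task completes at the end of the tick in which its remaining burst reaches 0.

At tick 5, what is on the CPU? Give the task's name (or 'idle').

t=0: ready={D,E} → run D
t=1: ready={D,E} → run D
t=2: ready={D,E,F} → run D
t=3: ready={D,E,F} → run D
t=4: ready={D,E,F} → run D
t=5: ready={D,E,F,G} → run D
t=6: ready={D,E,F,G} → run D
t=7: ready={E,F,G} → run F
t=8: ready={E,F,G} → run F
t=9: ready={E,G} → run E
t=10: ready={E,G} → run E
t=11: ready={E,G} → run E
t=12: ready={E,G} → run E
t=13: ready={E,G} → run E
t=14: ready={E,G} → run E
t=15: ready={E,G} → run E
t=16: ready={E,G} → run E
t=17: ready={G} → run G
t=18: ready={G} → run G
t=19: ready={G} → run G
t=20: ready={G} → run G
t=21: ready={G} → run G
t=22: ready={G} → run G
t=23: ready={G} → run G
t=24: (idle)
t=25: (idle)
t=26: (idle)
t=27: (idle)
t=28: (idle)

running at tick 5 = D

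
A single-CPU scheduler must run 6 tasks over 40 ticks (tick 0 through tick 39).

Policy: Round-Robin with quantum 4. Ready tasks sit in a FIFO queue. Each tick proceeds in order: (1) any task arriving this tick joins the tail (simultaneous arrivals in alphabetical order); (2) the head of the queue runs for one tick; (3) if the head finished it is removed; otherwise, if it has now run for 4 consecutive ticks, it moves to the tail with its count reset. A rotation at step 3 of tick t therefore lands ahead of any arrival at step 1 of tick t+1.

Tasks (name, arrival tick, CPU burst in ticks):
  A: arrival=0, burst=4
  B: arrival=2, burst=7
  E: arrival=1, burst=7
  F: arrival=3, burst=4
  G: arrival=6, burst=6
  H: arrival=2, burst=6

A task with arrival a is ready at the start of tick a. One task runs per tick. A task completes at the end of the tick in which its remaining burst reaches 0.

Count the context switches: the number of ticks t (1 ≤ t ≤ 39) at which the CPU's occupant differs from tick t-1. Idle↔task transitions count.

context switches = 10

t=0: queue=[A] q_used=0 → run A
t=1: queue=[A,E] q_used=1 → run A
t=2: queue=[A,E,B,H] q_used=2 → run A
t=3: queue=[A,E,B,H,F] q_used=3 → run A
t=4: queue=[E,B,H,F] q_used=0 → run E
t=5: queue=[E,B,H,F] q_used=1 → run E
t=6: queue=[E,B,H,F,G] q_used=2 → run E
t=7: queue=[E,B,H,F,G] q_used=3 → run E
t=8: queue=[B,H,F,G,E] q_used=0 → run B
t=9: queue=[B,H,F,G,E] q_used=1 → run B
t=10: queue=[B,H,F,G,E] q_used=2 → run B
t=11: queue=[B,H,F,G,E] q_used=3 → run B
t=12: queue=[H,F,G,E,B] q_used=0 → run H
t=13: queue=[H,F,G,E,B] q_used=1 → run H
t=14: queue=[H,F,G,E,B] q_used=2 → run H
t=15: queue=[H,F,G,E,B] q_used=3 → run H
t=16: queue=[F,G,E,B,H] q_used=0 → run F
t=17: queue=[F,G,E,B,H] q_used=1 → run F
t=18: queue=[F,G,E,B,H] q_used=2 → run F
t=19: queue=[F,G,E,B,H] q_used=3 → run F
t=20: queue=[G,E,B,H] q_used=0 → run G
t=21: queue=[G,E,B,H] q_used=1 → run G
t=22: queue=[G,E,B,H] q_used=2 → run G
t=23: queue=[G,E,B,H] q_used=3 → run G
t=24: queue=[E,B,H,G] q_used=0 → run E
t=25: queue=[E,B,H,G] q_used=1 → run E
t=26: queue=[E,B,H,G] q_used=2 → run E
t=27: queue=[B,H,G] q_used=0 → run B
t=28: queue=[B,H,G] q_used=1 → run B
t=29: queue=[B,H,G] q_used=2 → run B
t=30: queue=[H,G] q_used=0 → run H
t=31: queue=[H,G] q_used=1 → run H
t=32: queue=[G] q_used=0 → run G
t=33: queue=[G] q_used=1 → run G
t=34: (idle)
t=35: (idle)
t=36: (idle)
t=37: (idle)
t=38: (idle)
t=39: (idle)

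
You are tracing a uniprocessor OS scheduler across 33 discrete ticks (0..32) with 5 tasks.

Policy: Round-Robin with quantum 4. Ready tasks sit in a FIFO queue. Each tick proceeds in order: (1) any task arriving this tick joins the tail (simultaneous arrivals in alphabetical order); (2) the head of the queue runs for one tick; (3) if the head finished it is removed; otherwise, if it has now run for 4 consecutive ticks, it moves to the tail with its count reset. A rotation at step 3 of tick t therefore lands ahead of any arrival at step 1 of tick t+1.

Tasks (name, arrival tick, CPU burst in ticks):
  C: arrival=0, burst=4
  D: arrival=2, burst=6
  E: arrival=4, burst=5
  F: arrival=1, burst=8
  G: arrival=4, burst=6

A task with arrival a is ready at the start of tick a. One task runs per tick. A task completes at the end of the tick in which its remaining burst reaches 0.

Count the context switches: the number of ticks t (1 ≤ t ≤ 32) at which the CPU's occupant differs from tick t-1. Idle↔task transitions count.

t=0: queue=[C] q_used=0 → run C
t=1: queue=[C,F] q_used=1 → run C
t=2: queue=[C,F,D] q_used=2 → run C
t=3: queue=[C,F,D] q_used=3 → run C
t=4: queue=[F,D,E,G] q_used=0 → run F
t=5: queue=[F,D,E,G] q_used=1 → run F
t=6: queue=[F,D,E,G] q_used=2 → run F
t=7: queue=[F,D,E,G] q_used=3 → run F
t=8: queue=[D,E,G,F] q_used=0 → run D
t=9: queue=[D,E,G,F] q_used=1 → run D
t=10: queue=[D,E,G,F] q_used=2 → run D
t=11: queue=[D,E,G,F] q_used=3 → run D
t=12: queue=[E,G,F,D] q_used=0 → run E
t=13: queue=[E,G,F,D] q_used=1 → run E
t=14: queue=[E,G,F,D] q_used=2 → run E
t=15: queue=[E,G,F,D] q_used=3 → run E
t=16: queue=[G,F,D,E] q_used=0 → run G
t=17: queue=[G,F,D,E] q_used=1 → run G
t=18: queue=[G,F,D,E] q_used=2 → run G
t=19: queue=[G,F,D,E] q_used=3 → run G
t=20: queue=[F,D,E,G] q_used=0 → run F
t=21: queue=[F,D,E,G] q_used=1 → run F
t=22: queue=[F,D,E,G] q_used=2 → run F
t=23: queue=[F,D,E,G] q_used=3 → run F
t=24: queue=[D,E,G] q_used=0 → run D
t=25: queue=[D,E,G] q_used=1 → run D
t=26: queue=[E,G] q_used=0 → run E
t=27: queue=[G] q_used=0 → run G
t=28: queue=[G] q_used=1 → run G
t=29: (idle)
t=30: (idle)
t=31: (idle)
t=32: (idle)

context switches = 9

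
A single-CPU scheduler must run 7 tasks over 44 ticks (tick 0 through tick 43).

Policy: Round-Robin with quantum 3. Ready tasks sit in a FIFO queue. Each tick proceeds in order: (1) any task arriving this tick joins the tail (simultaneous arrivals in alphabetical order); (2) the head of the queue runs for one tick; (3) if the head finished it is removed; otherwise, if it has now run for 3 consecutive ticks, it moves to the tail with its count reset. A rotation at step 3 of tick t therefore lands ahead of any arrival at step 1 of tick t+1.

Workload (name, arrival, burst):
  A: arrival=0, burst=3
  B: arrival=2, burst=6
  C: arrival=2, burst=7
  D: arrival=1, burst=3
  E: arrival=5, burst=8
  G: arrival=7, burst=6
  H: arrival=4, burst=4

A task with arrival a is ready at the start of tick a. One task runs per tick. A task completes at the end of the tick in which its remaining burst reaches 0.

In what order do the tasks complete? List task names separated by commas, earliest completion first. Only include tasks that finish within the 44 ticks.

t=0: queue=[A] q_used=0 → run A
t=1: queue=[A,D] q_used=1 → run A
t=2: queue=[A,D,B,C] q_used=2 → run A
t=3: queue=[D,B,C] q_used=0 → run D
t=4: queue=[D,B,C,H] q_used=1 → run D
t=5: queue=[D,B,C,H,E] q_used=2 → run D
t=6: queue=[B,C,H,E] q_used=0 → run B
t=7: queue=[B,C,H,E,G] q_used=1 → run B
t=8: queue=[B,C,H,E,G] q_used=2 → run B
t=9: queue=[C,H,E,G,B] q_used=0 → run C
t=10: queue=[C,H,E,G,B] q_used=1 → run C
t=11: queue=[C,H,E,G,B] q_used=2 → run C
t=12: queue=[H,E,G,B,C] q_used=0 → run H
t=13: queue=[H,E,G,B,C] q_used=1 → run H
t=14: queue=[H,E,G,B,C] q_used=2 → run H
t=15: queue=[E,G,B,C,H] q_used=0 → run E
t=16: queue=[E,G,B,C,H] q_used=1 → run E
t=17: queue=[E,G,B,C,H] q_used=2 → run E
t=18: queue=[G,B,C,H,E] q_used=0 → run G
t=19: queue=[G,B,C,H,E] q_used=1 → run G
t=20: queue=[G,B,C,H,E] q_used=2 → run G
t=21: queue=[B,C,H,E,G] q_used=0 → run B
t=22: queue=[B,C,H,E,G] q_used=1 → run B
t=23: queue=[B,C,H,E,G] q_used=2 → run B
t=24: queue=[C,H,E,G] q_used=0 → run C
t=25: queue=[C,H,E,G] q_used=1 → run C
t=26: queue=[C,H,E,G] q_used=2 → run C
t=27: queue=[H,E,G,C] q_used=0 → run H
t=28: queue=[E,G,C] q_used=0 → run E
t=29: queue=[E,G,C] q_used=1 → run E
t=30: queue=[E,G,C] q_used=2 → run E
t=31: queue=[G,C,E] q_used=0 → run G
t=32: queue=[G,C,E] q_used=1 → run G
t=33: queue=[G,C,E] q_used=2 → run G
t=34: queue=[C,E] q_used=0 → run C
t=35: queue=[E] q_used=0 → run E
t=36: queue=[E] q_used=1 → run E
t=37: (idle)
t=38: (idle)
t=39: (idle)
t=40: (idle)
t=41: (idle)
t=42: (idle)
t=43: (idle)

completion order = A, D, B, H, G, C, E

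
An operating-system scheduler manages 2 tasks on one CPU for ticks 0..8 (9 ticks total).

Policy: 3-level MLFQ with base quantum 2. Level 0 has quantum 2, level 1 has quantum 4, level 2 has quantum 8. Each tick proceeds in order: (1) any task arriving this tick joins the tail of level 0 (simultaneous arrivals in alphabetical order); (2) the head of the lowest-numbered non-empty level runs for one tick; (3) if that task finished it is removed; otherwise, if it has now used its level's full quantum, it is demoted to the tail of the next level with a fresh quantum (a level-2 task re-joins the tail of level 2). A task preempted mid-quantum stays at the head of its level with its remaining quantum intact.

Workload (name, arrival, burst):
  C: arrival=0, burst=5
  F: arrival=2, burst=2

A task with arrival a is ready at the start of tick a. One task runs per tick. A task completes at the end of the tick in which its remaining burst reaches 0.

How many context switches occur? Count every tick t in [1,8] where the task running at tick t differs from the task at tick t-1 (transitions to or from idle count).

t=0: L0/L1/L2 = C/-/- → run C
t=1: L0/L1/L2 = C/-/- → run C
t=2: L0/L1/L2 = F/C/- → run F
t=3: L0/L1/L2 = F/C/- → run F
t=4: L0/L1/L2 = -/C/- → run C
t=5: L0/L1/L2 = -/C/- → run C
t=6: L0/L1/L2 = -/C/- → run C
t=7: (idle)
t=8: (idle)

context switches = 3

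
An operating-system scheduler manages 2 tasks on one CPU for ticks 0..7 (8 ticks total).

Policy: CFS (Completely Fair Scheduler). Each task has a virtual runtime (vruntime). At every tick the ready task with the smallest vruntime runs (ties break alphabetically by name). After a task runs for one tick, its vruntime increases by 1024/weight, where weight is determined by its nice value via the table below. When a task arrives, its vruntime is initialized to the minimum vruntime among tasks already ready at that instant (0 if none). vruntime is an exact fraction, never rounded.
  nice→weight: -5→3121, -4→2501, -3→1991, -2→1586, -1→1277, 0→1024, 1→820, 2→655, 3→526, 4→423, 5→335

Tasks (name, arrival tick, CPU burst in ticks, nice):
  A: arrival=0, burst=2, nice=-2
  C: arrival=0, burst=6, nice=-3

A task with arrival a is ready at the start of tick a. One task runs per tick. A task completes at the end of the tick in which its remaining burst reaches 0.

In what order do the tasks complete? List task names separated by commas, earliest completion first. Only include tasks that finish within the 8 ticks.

t=0: vr[A=0 C=0] → run A
t=1: vr[A=512/793 C=0] → run C
t=2: vr[A=512/793 C=1024/1991] → run C
t=3: vr[A=512/793 C=2048/1991] → run A
t=4: vr[C=2048/1991] → run C
t=5: vr[C=3072/1991] → run C
t=6: vr[C=4096/1991] → run C
t=7: vr[C=5120/1991] → run C

completion order = A, C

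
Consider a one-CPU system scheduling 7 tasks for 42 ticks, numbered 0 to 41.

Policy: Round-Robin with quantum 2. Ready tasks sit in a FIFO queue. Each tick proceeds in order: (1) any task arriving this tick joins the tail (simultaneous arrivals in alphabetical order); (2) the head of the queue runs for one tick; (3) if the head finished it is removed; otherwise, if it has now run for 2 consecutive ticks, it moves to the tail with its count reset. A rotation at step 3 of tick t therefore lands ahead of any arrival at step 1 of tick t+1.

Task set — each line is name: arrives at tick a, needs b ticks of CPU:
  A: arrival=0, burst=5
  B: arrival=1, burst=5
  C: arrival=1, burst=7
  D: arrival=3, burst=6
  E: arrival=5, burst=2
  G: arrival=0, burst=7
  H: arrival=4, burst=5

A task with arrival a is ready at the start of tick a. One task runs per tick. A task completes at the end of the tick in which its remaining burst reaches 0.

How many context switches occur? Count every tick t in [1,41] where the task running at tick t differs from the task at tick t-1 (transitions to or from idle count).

t=0: queue=[A,G] q_used=0 → run A
t=1: queue=[A,G,B,C] q_used=1 → run A
t=2: queue=[G,B,C,A] q_used=0 → run G
t=3: queue=[G,B,C,A,D] q_used=1 → run G
t=4: queue=[B,C,A,D,G,H] q_used=0 → run B
t=5: queue=[B,C,A,D,G,H,E] q_used=1 → run B
t=6: queue=[C,A,D,G,H,E,B] q_used=0 → run C
t=7: queue=[C,A,D,G,H,E,B] q_used=1 → run C
t=8: queue=[A,D,G,H,E,B,C] q_used=0 → run A
t=9: queue=[A,D,G,H,E,B,C] q_used=1 → run A
t=10: queue=[D,G,H,E,B,C,A] q_used=0 → run D
t=11: queue=[D,G,H,E,B,C,A] q_used=1 → run D
t=12: queue=[G,H,E,B,C,A,D] q_used=0 → run G
t=13: queue=[G,H,E,B,C,A,D] q_used=1 → run G
t=14: queue=[H,E,B,C,A,D,G] q_used=0 → run H
t=15: queue=[H,E,B,C,A,D,G] q_used=1 → run H
t=16: queue=[E,B,C,A,D,G,H] q_used=0 → run E
t=17: queue=[E,B,C,A,D,G,H] q_used=1 → run E
t=18: queue=[B,C,A,D,G,H] q_used=0 → run B
t=19: queue=[B,C,A,D,G,H] q_used=1 → run B
t=20: queue=[C,A,D,G,H,B] q_used=0 → run C
t=21: queue=[C,A,D,G,H,B] q_used=1 → run C
t=22: queue=[A,D,G,H,B,C] q_used=0 → run A
t=23: queue=[D,G,H,B,C] q_used=0 → run D
t=24: queue=[D,G,H,B,C] q_used=1 → run D
t=25: queue=[G,H,B,C,D] q_used=0 → run G
t=26: queue=[G,H,B,C,D] q_used=1 → run G
t=27: queue=[H,B,C,D,G] q_used=0 → run H
t=28: queue=[H,B,C,D,G] q_used=1 → run H
t=29: queue=[B,C,D,G,H] q_used=0 → run B
t=30: queue=[C,D,G,H] q_used=0 → run C
t=31: queue=[C,D,G,H] q_used=1 → run C
t=32: queue=[D,G,H,C] q_used=0 → run D
t=33: queue=[D,G,H,C] q_used=1 → run D
t=34: queue=[G,H,C] q_used=0 → run G
t=35: queue=[H,C] q_used=0 → run H
t=36: queue=[C] q_used=0 → run C
t=37: (idle)
t=38: (idle)
t=39: (idle)
t=40: (idle)
t=41: (idle)

context switches = 21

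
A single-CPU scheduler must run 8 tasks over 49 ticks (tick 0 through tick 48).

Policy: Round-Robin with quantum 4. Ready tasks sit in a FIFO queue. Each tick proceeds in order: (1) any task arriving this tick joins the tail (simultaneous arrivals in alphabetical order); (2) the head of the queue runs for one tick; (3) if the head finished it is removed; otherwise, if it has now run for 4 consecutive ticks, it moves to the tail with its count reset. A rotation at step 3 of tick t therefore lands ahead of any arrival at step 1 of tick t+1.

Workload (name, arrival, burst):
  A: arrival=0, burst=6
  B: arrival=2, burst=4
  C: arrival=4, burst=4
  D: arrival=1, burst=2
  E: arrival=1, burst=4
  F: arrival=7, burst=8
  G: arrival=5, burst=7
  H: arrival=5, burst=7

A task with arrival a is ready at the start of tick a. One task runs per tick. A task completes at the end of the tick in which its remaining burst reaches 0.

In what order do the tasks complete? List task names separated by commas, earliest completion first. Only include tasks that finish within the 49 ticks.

completion order = D, E, B, A, C, G, H, F

t=0: queue=[A] q_used=0 → run A
t=1: queue=[A,D,E] q_used=1 → run A
t=2: queue=[A,D,E,B] q_used=2 → run A
t=3: queue=[A,D,E,B] q_used=3 → run A
t=4: queue=[D,E,B,A,C] q_used=0 → run D
t=5: queue=[D,E,B,A,C,G,H] q_used=1 → run D
t=6: queue=[E,B,A,C,G,H] q_used=0 → run E
t=7: queue=[E,B,A,C,G,H,F] q_used=1 → run E
t=8: queue=[E,B,A,C,G,H,F] q_used=2 → run E
t=9: queue=[E,B,A,C,G,H,F] q_used=3 → run E
t=10: queue=[B,A,C,G,H,F] q_used=0 → run B
t=11: queue=[B,A,C,G,H,F] q_used=1 → run B
t=12: queue=[B,A,C,G,H,F] q_used=2 → run B
t=13: queue=[B,A,C,G,H,F] q_used=3 → run B
t=14: queue=[A,C,G,H,F] q_used=0 → run A
t=15: queue=[A,C,G,H,F] q_used=1 → run A
t=16: queue=[C,G,H,F] q_used=0 → run C
t=17: queue=[C,G,H,F] q_used=1 → run C
t=18: queue=[C,G,H,F] q_used=2 → run C
t=19: queue=[C,G,H,F] q_used=3 → run C
t=20: queue=[G,H,F] q_used=0 → run G
t=21: queue=[G,H,F] q_used=1 → run G
t=22: queue=[G,H,F] q_used=2 → run G
t=23: queue=[G,H,F] q_used=3 → run G
t=24: queue=[H,F,G] q_used=0 → run H
t=25: queue=[H,F,G] q_used=1 → run H
t=26: queue=[H,F,G] q_used=2 → run H
t=27: queue=[H,F,G] q_used=3 → run H
t=28: queue=[F,G,H] q_used=0 → run F
t=29: queue=[F,G,H] q_used=1 → run F
t=30: queue=[F,G,H] q_used=2 → run F
t=31: queue=[F,G,H] q_used=3 → run F
t=32: queue=[G,H,F] q_used=0 → run G
t=33: queue=[G,H,F] q_used=1 → run G
t=34: queue=[G,H,F] q_used=2 → run G
t=35: queue=[H,F] q_used=0 → run H
t=36: queue=[H,F] q_used=1 → run H
t=37: queue=[H,F] q_used=2 → run H
t=38: queue=[F] q_used=0 → run F
t=39: queue=[F] q_used=1 → run F
t=40: queue=[F] q_used=2 → run F
t=41: queue=[F] q_used=3 → run F
t=42: (idle)
t=43: (idle)
t=44: (idle)
t=45: (idle)
t=46: (idle)
t=47: (idle)
t=48: (idle)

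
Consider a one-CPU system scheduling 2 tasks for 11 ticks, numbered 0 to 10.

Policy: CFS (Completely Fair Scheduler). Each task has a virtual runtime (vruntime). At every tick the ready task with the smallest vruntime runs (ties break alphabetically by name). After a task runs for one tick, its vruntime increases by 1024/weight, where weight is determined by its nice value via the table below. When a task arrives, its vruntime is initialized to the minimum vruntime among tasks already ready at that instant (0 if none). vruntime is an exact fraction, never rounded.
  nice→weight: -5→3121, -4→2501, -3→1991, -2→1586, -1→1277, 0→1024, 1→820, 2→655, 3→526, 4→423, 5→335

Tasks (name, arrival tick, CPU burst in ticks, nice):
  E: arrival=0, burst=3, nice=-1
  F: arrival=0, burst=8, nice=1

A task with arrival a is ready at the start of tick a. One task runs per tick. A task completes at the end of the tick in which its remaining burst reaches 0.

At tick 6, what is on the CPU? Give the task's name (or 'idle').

running at tick 6 = F

t=0: vr[E=0 F=0] → run E
t=1: vr[E=1024/1277 F=0] → run F
t=2: vr[E=1024/1277 F=256/205] → run E
t=3: vr[E=2048/1277 F=256/205] → run F
t=4: vr[E=2048/1277 F=512/205] → run E
t=5: vr[F=512/205] → run F
t=6: vr[F=768/205] → run F
t=7: vr[F=1024/205] → run F
t=8: vr[F=256/41] → run F
t=9: vr[F=1536/205] → run F
t=10: vr[F=1792/205] → run F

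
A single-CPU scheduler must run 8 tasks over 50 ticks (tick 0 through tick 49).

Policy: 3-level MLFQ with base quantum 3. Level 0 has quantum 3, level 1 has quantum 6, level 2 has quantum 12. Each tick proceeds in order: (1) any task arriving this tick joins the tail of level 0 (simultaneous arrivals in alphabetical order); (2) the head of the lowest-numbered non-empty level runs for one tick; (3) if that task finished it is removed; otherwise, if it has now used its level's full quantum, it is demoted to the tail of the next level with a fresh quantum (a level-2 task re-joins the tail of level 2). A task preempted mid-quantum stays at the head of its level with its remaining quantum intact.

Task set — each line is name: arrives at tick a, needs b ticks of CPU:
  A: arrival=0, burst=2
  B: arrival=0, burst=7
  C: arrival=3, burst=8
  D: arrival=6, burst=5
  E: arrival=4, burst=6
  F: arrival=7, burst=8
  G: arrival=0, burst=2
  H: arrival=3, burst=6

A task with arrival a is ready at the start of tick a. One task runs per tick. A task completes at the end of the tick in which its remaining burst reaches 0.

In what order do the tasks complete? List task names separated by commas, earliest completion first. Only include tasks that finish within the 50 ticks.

completion order = A, G, B, C, H, E, D, F

t=0: L0/L1/L2 = ABG/-/- → run A
t=1: L0/L1/L2 = ABG/-/- → run A
t=2: L0/L1/L2 = BG/-/- → run B
t=3: L0/L1/L2 = BGCH/-/- → run B
t=4: L0/L1/L2 = BGCHE/-/- → run B
t=5: L0/L1/L2 = GCHE/B/- → run G
t=6: L0/L1/L2 = GCHED/B/- → run G
t=7: L0/L1/L2 = CHEDF/B/- → run C
t=8: L0/L1/L2 = CHEDF/B/- → run C
t=9: L0/L1/L2 = CHEDF/B/- → run C
t=10: L0/L1/L2 = HEDF/BC/- → run H
t=11: L0/L1/L2 = HEDF/BC/- → run H
t=12: L0/L1/L2 = HEDF/BC/- → run H
t=13: L0/L1/L2 = EDF/BCH/- → run E
t=14: L0/L1/L2 = EDF/BCH/- → run E
t=15: L0/L1/L2 = EDF/BCH/- → run E
t=16: L0/L1/L2 = DF/BCHE/- → run D
t=17: L0/L1/L2 = DF/BCHE/- → run D
t=18: L0/L1/L2 = DF/BCHE/- → run D
t=19: L0/L1/L2 = F/BCHED/- → run F
t=20: L0/L1/L2 = F/BCHED/- → run F
t=21: L0/L1/L2 = F/BCHED/- → run F
t=22: L0/L1/L2 = -/BCHEDF/- → run B
t=23: L0/L1/L2 = -/BCHEDF/- → run B
t=24: L0/L1/L2 = -/BCHEDF/- → run B
t=25: L0/L1/L2 = -/BCHEDF/- → run B
t=26: L0/L1/L2 = -/CHEDF/- → run C
t=27: L0/L1/L2 = -/CHEDF/- → run C
t=28: L0/L1/L2 = -/CHEDF/- → run C
t=29: L0/L1/L2 = -/CHEDF/- → run C
t=30: L0/L1/L2 = -/CHEDF/- → run C
t=31: L0/L1/L2 = -/HEDF/- → run H
t=32: L0/L1/L2 = -/HEDF/- → run H
t=33: L0/L1/L2 = -/HEDF/- → run H
t=34: L0/L1/L2 = -/EDF/- → run E
t=35: L0/L1/L2 = -/EDF/- → run E
t=36: L0/L1/L2 = -/EDF/- → run E
t=37: L0/L1/L2 = -/DF/- → run D
t=38: L0/L1/L2 = -/DF/- → run D
t=39: L0/L1/L2 = -/F/- → run F
t=40: L0/L1/L2 = -/F/- → run F
t=41: L0/L1/L2 = -/F/- → run F
t=42: L0/L1/L2 = -/F/- → run F
t=43: L0/L1/L2 = -/F/- → run F
t=44: (idle)
t=45: (idle)
t=46: (idle)
t=47: (idle)
t=48: (idle)
t=49: (idle)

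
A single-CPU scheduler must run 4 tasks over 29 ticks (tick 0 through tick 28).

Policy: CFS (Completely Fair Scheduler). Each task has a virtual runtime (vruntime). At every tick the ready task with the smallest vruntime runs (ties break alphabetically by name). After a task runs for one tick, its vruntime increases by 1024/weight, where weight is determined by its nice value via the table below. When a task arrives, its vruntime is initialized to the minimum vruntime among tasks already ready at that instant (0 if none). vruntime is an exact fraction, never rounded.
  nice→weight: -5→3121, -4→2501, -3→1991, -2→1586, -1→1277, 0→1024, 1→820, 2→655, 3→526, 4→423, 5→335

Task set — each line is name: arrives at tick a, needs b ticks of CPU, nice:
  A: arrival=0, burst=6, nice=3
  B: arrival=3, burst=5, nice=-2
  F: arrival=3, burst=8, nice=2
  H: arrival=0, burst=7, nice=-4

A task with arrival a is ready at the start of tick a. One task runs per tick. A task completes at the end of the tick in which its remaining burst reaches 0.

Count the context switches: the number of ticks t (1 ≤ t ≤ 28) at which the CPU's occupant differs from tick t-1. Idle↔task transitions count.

context switches = 21

t=0: vr[A=0 H=0] → run A
t=1: vr[A=512/263 H=0] → run H
t=2: vr[A=512/263 H=1024/2501] → run H
t=3: vr[A=512/263 B=2048/2501 F=2048/2501 H=2048/2501] → run B
t=4: vr[A=512/263 B=47616/32513 F=2048/2501 H=2048/2501] → run F
t=5: vr[A=512/263 B=47616/32513 F=3902464/1638155 H=2048/2501] → run H
t=6: vr[A=512/263 B=47616/32513 F=3902464/1638155 H=3072/2501] → run H
t=7: vr[A=512/263 B=47616/32513 F=3902464/1638155 H=4096/2501] → run B
t=8: vr[A=512/263 B=68608/32513 F=3902464/1638155 H=4096/2501] → run H
t=9: vr[A=512/263 B=68608/32513 F=3902464/1638155 H=5120/2501] → run A
t=10: vr[A=1024/263 B=68608/32513 F=3902464/1638155 H=5120/2501] → run H
t=11: vr[A=1024/263 B=68608/32513 F=3902464/1638155 H=6144/2501] → run B
t=12: vr[A=1024/263 B=89600/32513 F=3902464/1638155 H=6144/2501] → run F
t=13: vr[A=1024/263 B=89600/32513 F=6463488/1638155 H=6144/2501] → run H
t=14: vr[A=1024/263 B=89600/32513 F=6463488/1638155] → run B
t=15: vr[A=1024/263 B=110592/32513 F=6463488/1638155] → run B
t=16: vr[A=1024/263 F=6463488/1638155] → run A
t=17: vr[A=1536/263 F=6463488/1638155] → run F
t=18: vr[A=1536/263 F=9024512/1638155] → run F
t=19: vr[A=1536/263 F=11585536/1638155] → run A
t=20: vr[A=2048/263 F=11585536/1638155] → run F
t=21: vr[A=2048/263 F=2829312/327631] → run A
t=22: vr[A=2560/263 F=2829312/327631] → run F
t=23: vr[A=2560/263 F=16707584/1638155] → run A
t=24: vr[F=16707584/1638155] → run F
t=25: vr[F=19268608/1638155] → run F
t=26: (idle)
t=27: (idle)
t=28: (idle)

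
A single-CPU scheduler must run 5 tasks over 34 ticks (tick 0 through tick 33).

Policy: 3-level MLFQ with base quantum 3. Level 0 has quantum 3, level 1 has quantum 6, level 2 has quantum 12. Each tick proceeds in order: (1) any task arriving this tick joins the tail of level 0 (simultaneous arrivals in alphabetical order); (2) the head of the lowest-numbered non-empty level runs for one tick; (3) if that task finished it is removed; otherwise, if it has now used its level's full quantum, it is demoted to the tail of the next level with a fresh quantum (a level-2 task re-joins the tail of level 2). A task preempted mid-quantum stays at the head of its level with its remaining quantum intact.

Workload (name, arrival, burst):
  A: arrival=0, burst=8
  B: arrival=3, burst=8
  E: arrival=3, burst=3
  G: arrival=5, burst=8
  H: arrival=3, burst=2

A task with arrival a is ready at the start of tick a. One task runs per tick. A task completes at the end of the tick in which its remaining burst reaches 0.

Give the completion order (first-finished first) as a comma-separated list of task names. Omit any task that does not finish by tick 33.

t=0: L0/L1/L2 = A/-/- → run A
t=1: L0/L1/L2 = A/-/- → run A
t=2: L0/L1/L2 = A/-/- → run A
t=3: L0/L1/L2 = BEH/A/- → run B
t=4: L0/L1/L2 = BEH/A/- → run B
t=5: L0/L1/L2 = BEHG/A/- → run B
t=6: L0/L1/L2 = EHG/AB/- → run E
t=7: L0/L1/L2 = EHG/AB/- → run E
t=8: L0/L1/L2 = EHG/AB/- → run E
t=9: L0/L1/L2 = HG/AB/- → run H
t=10: L0/L1/L2 = HG/AB/- → run H
t=11: L0/L1/L2 = G/AB/- → run G
t=12: L0/L1/L2 = G/AB/- → run G
t=13: L0/L1/L2 = G/AB/- → run G
t=14: L0/L1/L2 = -/ABG/- → run A
t=15: L0/L1/L2 = -/ABG/- → run A
t=16: L0/L1/L2 = -/ABG/- → run A
t=17: L0/L1/L2 = -/ABG/- → run A
t=18: L0/L1/L2 = -/ABG/- → run A
t=19: L0/L1/L2 = -/BG/- → run B
t=20: L0/L1/L2 = -/BG/- → run B
t=21: L0/L1/L2 = -/BG/- → run B
t=22: L0/L1/L2 = -/BG/- → run B
t=23: L0/L1/L2 = -/BG/- → run B
t=24: L0/L1/L2 = -/G/- → run G
t=25: L0/L1/L2 = -/G/- → run G
t=26: L0/L1/L2 = -/G/- → run G
t=27: L0/L1/L2 = -/G/- → run G
t=28: L0/L1/L2 = -/G/- → run G
t=29: (idle)
t=30: (idle)
t=31: (idle)
t=32: (idle)
t=33: (idle)

completion order = E, H, A, B, G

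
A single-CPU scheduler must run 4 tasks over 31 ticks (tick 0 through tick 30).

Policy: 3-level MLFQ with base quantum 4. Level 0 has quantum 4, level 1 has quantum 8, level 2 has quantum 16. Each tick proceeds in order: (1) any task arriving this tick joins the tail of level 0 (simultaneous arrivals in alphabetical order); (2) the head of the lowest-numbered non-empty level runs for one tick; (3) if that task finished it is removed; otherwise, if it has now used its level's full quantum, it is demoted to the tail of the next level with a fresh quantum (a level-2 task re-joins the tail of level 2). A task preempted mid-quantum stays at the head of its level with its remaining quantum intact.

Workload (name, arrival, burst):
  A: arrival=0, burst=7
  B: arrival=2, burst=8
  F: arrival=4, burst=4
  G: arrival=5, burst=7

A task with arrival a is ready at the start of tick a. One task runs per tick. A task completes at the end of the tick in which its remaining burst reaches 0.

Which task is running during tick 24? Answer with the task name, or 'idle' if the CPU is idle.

running at tick 24 = G

t=0: L0/L1/L2 = A/-/- → run A
t=1: L0/L1/L2 = A/-/- → run A
t=2: L0/L1/L2 = AB/-/- → run A
t=3: L0/L1/L2 = AB/-/- → run A
t=4: L0/L1/L2 = BF/A/- → run B
t=5: L0/L1/L2 = BFG/A/- → run B
t=6: L0/L1/L2 = BFG/A/- → run B
t=7: L0/L1/L2 = BFG/A/- → run B
t=8: L0/L1/L2 = FG/AB/- → run F
t=9: L0/L1/L2 = FG/AB/- → run F
t=10: L0/L1/L2 = FG/AB/- → run F
t=11: L0/L1/L2 = FG/AB/- → run F
t=12: L0/L1/L2 = G/AB/- → run G
t=13: L0/L1/L2 = G/AB/- → run G
t=14: L0/L1/L2 = G/AB/- → run G
t=15: L0/L1/L2 = G/AB/- → run G
t=16: L0/L1/L2 = -/ABG/- → run A
t=17: L0/L1/L2 = -/ABG/- → run A
t=18: L0/L1/L2 = -/ABG/- → run A
t=19: L0/L1/L2 = -/BG/- → run B
t=20: L0/L1/L2 = -/BG/- → run B
t=21: L0/L1/L2 = -/BG/- → run B
t=22: L0/L1/L2 = -/BG/- → run B
t=23: L0/L1/L2 = -/G/- → run G
t=24: L0/L1/L2 = -/G/- → run G
t=25: L0/L1/L2 = -/G/- → run G
t=26: (idle)
t=27: (idle)
t=28: (idle)
t=29: (idle)
t=30: (idle)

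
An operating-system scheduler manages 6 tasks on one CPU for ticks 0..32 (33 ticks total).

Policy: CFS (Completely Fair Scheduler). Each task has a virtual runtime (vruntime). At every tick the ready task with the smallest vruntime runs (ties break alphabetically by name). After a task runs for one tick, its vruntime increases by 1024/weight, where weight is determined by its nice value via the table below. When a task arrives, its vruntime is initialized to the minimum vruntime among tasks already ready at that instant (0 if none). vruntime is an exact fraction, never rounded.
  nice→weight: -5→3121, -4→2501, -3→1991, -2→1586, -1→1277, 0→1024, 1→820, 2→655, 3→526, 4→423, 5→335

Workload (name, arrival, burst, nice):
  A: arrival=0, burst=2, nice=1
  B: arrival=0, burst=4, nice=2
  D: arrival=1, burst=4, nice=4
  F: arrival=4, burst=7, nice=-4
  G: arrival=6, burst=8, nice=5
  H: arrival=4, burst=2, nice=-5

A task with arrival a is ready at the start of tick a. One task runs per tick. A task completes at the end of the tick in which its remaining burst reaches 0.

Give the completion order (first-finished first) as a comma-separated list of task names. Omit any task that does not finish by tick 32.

t=0: vr[A=0 B=0] → run A
t=1: vr[A=256/205 B=0 D=0] → run B
t=2: vr[A=256/205 B=1024/655 D=0] → run D
t=3: vr[A=256/205 B=1024/655 D=1024/423] → run A
t=4: vr[B=1024/655 D=1024/423 F=1024/655 H=1024/655] → run B
t=5: vr[B=2048/655 D=1024/423 F=1024/655 H=1024/655] → run F
t=6: vr[B=2048/655 D=1024/423 F=3231744/1638155 G=1024/655 H=1024/655] → run G
t=7: vr[B=2048/655 D=1024/423 F=3231744/1638155 G=202752/43885 H=1024/655] → run H
t=8: vr[B=2048/655 D=1024/423 F=3231744/1638155 G=202752/43885 H=3866624/2044255] → run H
t=9: vr[B=2048/655 D=1024/423 F=3231744/1638155 G=202752/43885] → run F
t=10: vr[B=2048/655 D=1024/423 F=3902464/1638155 G=202752/43885] → run F
t=11: vr[B=2048/655 D=1024/423 F=4573184/1638155 G=202752/43885] → run D
t=12: vr[B=2048/655 D=2048/423 F=4573184/1638155 G=202752/43885] → run F
t=13: vr[B=2048/655 D=2048/423 F=5243904/1638155 G=202752/43885] → run B
t=14: vr[B=3072/655 D=2048/423 F=5243904/1638155 G=202752/43885] → run F
t=15: vr[B=3072/655 D=2048/423 F=5914624/1638155 G=202752/43885] → run F
t=16: vr[B=3072/655 D=2048/423 F=6585344/1638155 G=202752/43885] → run F
t=17: vr[B=3072/655 D=2048/423 G=202752/43885] → run G
t=18: vr[B=3072/655 D=2048/423 G=336896/43885] → run B
t=19: vr[D=2048/423 G=336896/43885] → run D
t=20: vr[D=1024/141 G=336896/43885] → run D
t=21: vr[G=336896/43885] → run G
t=22: vr[G=94208/8777] → run G
t=23: vr[G=605184/43885] → run G
t=24: vr[G=739328/43885] → run G
t=25: vr[G=873472/43885] → run G
t=26: vr[G=1007616/43885] → run G
t=27: (idle)
t=28: (idle)
t=29: (idle)
t=30: (idle)
t=31: (idle)
t=32: (idle)

completion order = A, H, F, B, D, G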